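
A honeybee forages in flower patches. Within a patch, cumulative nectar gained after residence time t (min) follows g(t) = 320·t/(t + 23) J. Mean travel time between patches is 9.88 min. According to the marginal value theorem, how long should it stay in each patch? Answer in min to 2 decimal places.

15.07 min

Optimal t* satisfies g'(t*) = g(t*)/(T + t*).
g'(t) = 320·23/(t + 23)². Setting 320·23/(t+23)² = 320t/[(t+23)(9.88+t)] gives 23(9.88+t) = t(t+23), so t² = 23×9.88 = 227.2.
t* = √227.2 = 15.07 min.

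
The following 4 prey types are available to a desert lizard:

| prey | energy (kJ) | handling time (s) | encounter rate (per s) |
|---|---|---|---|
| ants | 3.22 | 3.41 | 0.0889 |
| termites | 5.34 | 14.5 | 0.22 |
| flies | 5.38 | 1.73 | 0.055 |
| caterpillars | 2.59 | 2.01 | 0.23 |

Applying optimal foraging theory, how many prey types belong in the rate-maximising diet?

Profitabilities (E/h, kJ/s): flies 3.11, caterpillars 1.29, ants 0.944, termites 0.368. Add prey in this order while the next type's profitability exceeds the intake rate on those already taken.
Rate on top 1: 0.2702. caterpillars: 1.29 > 0.2702 → include.
Rate on top 2: 0.5725. ants: 0.944 > 0.5725 → include.
Rate on top 3: 0.6331. termites: 0.368 < 0.6331 → exclude; stop.
Optimal diet: flies, caterpillars, ants — 3 of 4 types.

3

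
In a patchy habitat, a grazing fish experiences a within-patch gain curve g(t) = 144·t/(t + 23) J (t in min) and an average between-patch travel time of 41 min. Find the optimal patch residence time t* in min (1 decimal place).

Optimal t* satisfies g'(t*) = g(t*)/(T + t*).
g'(t) = 144·23/(t + 23)². Setting 144·23/(t+23)² = 144t/[(t+23)(41+t)] gives 23(41+t) = t(t+23), so t² = 23×41 = 943.
t* = √943 = 30.71 min.

30.7 min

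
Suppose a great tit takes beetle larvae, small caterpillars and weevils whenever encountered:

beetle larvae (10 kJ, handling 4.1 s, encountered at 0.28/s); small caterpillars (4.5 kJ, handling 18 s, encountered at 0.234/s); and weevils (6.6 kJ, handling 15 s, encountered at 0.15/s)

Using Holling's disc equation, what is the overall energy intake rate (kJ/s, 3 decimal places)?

0.562 kJ/s

R = Σλ_iE_i / (1 + Σλ_ih_i)
Numerator: 0.28×10 + 0.234×4.5 + 0.15×6.6 = 4.843
Denominator: 1 + 0.28×4.1 + 0.234×18 + 0.15×15 = 8.61
R = 4.843/8.61 = 0.5625 kJ/s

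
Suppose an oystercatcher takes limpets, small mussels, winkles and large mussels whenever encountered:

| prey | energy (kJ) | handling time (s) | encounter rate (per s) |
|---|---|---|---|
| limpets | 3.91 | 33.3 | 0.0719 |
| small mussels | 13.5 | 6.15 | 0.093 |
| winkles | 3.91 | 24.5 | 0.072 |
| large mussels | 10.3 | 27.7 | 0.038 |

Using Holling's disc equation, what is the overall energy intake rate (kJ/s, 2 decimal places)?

Energy encountered per unit search time: 0.0719×3.91 + 0.093×13.5 + 0.072×3.91 + 0.038×10.3 = 2.21 kJ/s.
Handling time per unit search time: 0.0719×33.3 + 0.093×6.15 + 0.072×24.5 + 0.038×27.7 = 5.783.
Rate = 2.21/(1 + 5.783) = 0.3258 kJ/s.

0.33 kJ/s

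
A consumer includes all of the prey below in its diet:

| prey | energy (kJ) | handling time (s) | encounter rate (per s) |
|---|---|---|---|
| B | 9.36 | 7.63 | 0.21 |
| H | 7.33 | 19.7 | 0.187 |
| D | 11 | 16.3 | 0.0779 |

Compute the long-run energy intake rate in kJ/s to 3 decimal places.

R = (0.21×9.36 + 0.187×7.33 + 0.0779×11) / (1 + 0.21×7.63 + 0.187×19.7 + 0.0779×16.3) = 4.193/7.556 = 0.555 kJ/s.

0.555 kJ/s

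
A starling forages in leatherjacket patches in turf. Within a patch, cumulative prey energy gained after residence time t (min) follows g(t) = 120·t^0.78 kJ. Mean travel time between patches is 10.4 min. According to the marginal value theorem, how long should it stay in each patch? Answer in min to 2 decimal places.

36.87 min

Maximise g(t)/(T+t): set derivative to zero → g'(t)(T+t) = g(t).
g'(t) = 0.78·120·t^-0.22. Setting 0.78·120·t^-0.22 = 120·t^0.78/(10.4+t) gives 0.78(10.4+t) = t, so 0.22·t = 0.78×10.4.
t* = 0.78×10.4/0.22 = 36.87 min.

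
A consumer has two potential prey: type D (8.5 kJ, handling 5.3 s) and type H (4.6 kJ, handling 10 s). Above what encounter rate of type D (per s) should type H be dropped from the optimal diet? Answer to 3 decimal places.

At the threshold, the rate on type D alone equals the profitability of type H: λ·8.5/(1 + λ·5.3) = 4.6/10 = 0.46.
Rearranging, λ(8.5 − 0.46×5.3) = 0.46, so λ = 0.46/6.062 = 0.07588 per s.

0.076 per s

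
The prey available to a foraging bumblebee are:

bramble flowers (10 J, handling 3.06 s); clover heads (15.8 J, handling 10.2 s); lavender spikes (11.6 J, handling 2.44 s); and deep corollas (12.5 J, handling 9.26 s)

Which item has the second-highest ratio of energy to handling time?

bramble flowers

Profitability E/h (J/s): bramble flowers = 10/3.06 = 3.27, clover heads = 15.8/10.2 = 1.55, lavender spikes = 11.6/2.44 = 4.75, deep corollas = 12.5/9.26 = 1.35.
Ranked: lavender spikes > bramble flowers > clover heads > deep corollas.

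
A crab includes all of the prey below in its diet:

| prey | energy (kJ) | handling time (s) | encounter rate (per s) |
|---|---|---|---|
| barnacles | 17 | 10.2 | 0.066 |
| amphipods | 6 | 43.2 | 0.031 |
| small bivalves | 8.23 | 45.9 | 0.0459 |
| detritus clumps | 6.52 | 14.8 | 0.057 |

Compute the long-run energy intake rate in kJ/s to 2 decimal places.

R = (0.066×17 + 0.031×6 + 0.0459×8.23 + 0.057×6.52) / (1 + 0.066×10.2 + 0.031×43.2 + 0.0459×45.9 + 0.057×14.8) = 2.057/5.963 = 0.345 kJ/s.

0.35 kJ/s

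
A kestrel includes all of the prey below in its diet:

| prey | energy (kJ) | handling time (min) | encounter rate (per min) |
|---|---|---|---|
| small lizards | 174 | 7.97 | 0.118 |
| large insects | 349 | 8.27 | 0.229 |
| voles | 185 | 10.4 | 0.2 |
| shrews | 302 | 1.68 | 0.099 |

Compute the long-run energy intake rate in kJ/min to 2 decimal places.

27.52 kJ/min

R = Σλ_iE_i / (1 + Σλ_ih_i)
Numerator: 0.118×174 + 0.229×349 + 0.2×185 + 0.099×302 = 167.4
Denominator: 1 + 0.118×7.97 + 0.229×8.27 + 0.2×10.4 + 0.099×1.68 = 6.081
R = 167.4/6.081 = 27.52 kJ/min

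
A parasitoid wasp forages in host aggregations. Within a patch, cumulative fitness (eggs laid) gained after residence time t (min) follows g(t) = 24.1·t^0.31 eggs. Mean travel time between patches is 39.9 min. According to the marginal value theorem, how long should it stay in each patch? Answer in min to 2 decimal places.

Optimal t* satisfies g'(t*) = g(t*)/(T + t*).
g'(t) = 0.31·24.1·t^-0.69. Setting 0.31·24.1·t^-0.69 = 24.1·t^0.31/(39.9+t) gives 0.31(39.9+t) = t, so 0.69·t = 0.31×39.9.
t* = 0.31×39.9/0.69 = 17.93 min.

17.93 min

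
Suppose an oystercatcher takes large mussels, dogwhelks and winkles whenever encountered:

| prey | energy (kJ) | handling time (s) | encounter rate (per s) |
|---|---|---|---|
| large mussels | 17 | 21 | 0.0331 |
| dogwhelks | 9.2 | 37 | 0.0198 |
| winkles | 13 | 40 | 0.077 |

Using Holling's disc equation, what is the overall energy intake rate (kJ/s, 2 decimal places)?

0.32 kJ/s

Energy encountered per unit search time: 0.0331×17 + 0.0198×9.2 + 0.077×13 = 1.746 kJ/s.
Handling time per unit search time: 0.0331×21 + 0.0198×37 + 0.077×40 = 4.508.
Rate = 1.746/(1 + 4.508) = 0.317 kJ/s.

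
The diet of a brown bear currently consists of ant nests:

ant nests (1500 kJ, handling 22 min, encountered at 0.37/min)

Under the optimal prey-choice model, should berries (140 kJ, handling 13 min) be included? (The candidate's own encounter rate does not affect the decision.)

No

Intake rate on the current diet: R = (0.37×1500) / (1 + 0.37×22) = 555/9.14 = 60.72 kJ/min.
berries: E/h = 140/13 = 10.77 kJ/min.
Since 10.77 < R, time spent handling berries is better spent searching.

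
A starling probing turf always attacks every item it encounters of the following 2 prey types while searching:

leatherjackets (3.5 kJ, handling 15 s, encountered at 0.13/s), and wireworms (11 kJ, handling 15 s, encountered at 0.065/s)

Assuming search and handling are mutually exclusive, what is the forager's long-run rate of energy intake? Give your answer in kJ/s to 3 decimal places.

0.298 kJ/s

R = Σλ_iE_i / (1 + Σλ_ih_i)
Numerator: 0.13×3.5 + 0.065×11 = 1.17
Denominator: 1 + 0.13×15 + 0.065×15 = 3.925
R = 1.17/3.925 = 0.2981 kJ/s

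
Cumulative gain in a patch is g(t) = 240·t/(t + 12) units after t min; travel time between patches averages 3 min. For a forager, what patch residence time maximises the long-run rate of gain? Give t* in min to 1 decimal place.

Optimal t* satisfies g'(t*) = g(t*)/(T + t*).
g'(t) = 240·12/(t + 12)². Setting 240·12/(t+12)² = 240t/[(t+12)(3+t)] gives 12(3+t) = t(t+12), so t² = 12×3 = 36.
t* = √36 = 6 min.

6.0 min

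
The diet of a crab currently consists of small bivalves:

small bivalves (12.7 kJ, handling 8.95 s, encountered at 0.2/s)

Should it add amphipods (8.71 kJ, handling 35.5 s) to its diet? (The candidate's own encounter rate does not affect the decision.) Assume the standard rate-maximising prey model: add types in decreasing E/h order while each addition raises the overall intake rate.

On small bivalves alone, R = ΣλE/(1+Σλh) = 2.54/2.79 = 0.9104 kJ/s.
amphipods: E/h = 8.71/35.5 = 0.2454 kJ/s.
0.2454 < 0.9104, so adding amphipods would lower the average — exclude it.

No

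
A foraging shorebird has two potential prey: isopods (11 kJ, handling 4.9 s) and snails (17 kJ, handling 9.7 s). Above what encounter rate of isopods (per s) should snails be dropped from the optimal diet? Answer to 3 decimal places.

0.726 per s

Drop snails once their profitability E₂/h₂ falls below the rate achievable on isopods alone: E₂/h₂ = λE₁/(1 + λh₁).
Solve for λ: λE₁h₂ = E₂(1 + λh₁) → λ(E₁h₂ − E₂h₁) = E₂ → λ = E₂/(E₁h₂ − E₂h₁).
λ = 17/(11×9.7 − 17×4.9) = 17/23.4 = 0.7265 per s.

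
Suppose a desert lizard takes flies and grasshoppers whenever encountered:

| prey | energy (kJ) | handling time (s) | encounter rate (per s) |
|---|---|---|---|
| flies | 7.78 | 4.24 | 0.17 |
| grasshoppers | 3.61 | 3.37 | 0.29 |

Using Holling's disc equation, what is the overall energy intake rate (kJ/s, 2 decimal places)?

R = Σλ_iE_i / (1 + Σλ_ih_i)
Numerator: 0.17×7.78 + 0.29×3.61 = 2.37
Denominator: 1 + 0.17×4.24 + 0.29×3.37 = 2.698
R = 2.37/2.698 = 0.8782 kJ/s

0.88 kJ/s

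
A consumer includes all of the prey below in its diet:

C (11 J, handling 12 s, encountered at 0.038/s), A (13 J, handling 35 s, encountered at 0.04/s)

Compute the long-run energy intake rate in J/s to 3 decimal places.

0.328 J/s

R = Σλ_iE_i / (1 + Σλ_ih_i)
Numerator: 0.038×11 + 0.04×13 = 0.938
Denominator: 1 + 0.038×12 + 0.04×35 = 2.856
R = 0.938/2.856 = 0.3284 J/s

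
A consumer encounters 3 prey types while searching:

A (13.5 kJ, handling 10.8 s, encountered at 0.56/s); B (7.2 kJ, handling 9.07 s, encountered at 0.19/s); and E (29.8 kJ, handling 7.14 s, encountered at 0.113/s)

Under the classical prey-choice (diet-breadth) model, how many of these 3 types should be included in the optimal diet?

1

Profitabilities (E/h, kJ/s): E 4.17, A 1.25, B 0.794. Add prey in this order while the next type's profitability exceeds the intake rate on those already taken.
Rate on top 1: 1.864. A: 1.25 < 1.864 → exclude; stop.
Optimal diet: E — 1 of 3 types.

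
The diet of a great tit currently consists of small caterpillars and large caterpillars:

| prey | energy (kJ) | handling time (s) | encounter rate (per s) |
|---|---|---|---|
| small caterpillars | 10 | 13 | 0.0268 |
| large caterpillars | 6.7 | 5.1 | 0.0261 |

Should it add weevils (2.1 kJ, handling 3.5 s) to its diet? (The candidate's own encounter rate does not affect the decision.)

Current rate: (0.0268×10 + 0.0261×6.7)/(1 + 0.0268×13 + 0.0261×5.1) = 0.2989 kJ/s.
weevils: E/h = 2.1/3.5 = 0.6 kJ/s.
Since 0.6 > R, including weevils increases the long-run rate.

Yes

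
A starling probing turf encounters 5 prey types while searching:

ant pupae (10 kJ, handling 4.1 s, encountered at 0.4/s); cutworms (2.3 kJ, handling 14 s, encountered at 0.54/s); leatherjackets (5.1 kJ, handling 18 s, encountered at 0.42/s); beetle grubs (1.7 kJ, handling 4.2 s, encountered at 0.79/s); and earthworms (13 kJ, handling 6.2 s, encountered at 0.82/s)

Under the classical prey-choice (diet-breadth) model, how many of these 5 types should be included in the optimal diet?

E/h in descending order: ant pupae 2.44, earthworms 2.1, beetle grubs 0.405, leatherjackets 0.283, cutworms 0.164 kJ/s. The optimal diet is the largest prefix of this list for which every included type satisfies E_i/h_i > R on the types above it.
Rate on top 1: 1.515. earthworms: 2.1 > 1.515 → include.
Rate on top 2: 1.898. beetle grubs: 0.405 < 1.898 → exclude; stop.
Optimal diet: ant pupae, earthworms — 2 of 5 types.

2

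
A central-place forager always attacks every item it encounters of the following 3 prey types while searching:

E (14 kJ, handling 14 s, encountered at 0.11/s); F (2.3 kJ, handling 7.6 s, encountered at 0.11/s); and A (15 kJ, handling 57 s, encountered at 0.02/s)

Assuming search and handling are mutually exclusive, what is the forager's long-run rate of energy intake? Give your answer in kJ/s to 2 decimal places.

R = (0.11×14 + 0.11×2.3 + 0.02×15) / (1 + 0.11×14 + 0.11×7.6 + 0.02×57) = 2.093/4.516 = 0.4635 kJ/s.

0.46 kJ/s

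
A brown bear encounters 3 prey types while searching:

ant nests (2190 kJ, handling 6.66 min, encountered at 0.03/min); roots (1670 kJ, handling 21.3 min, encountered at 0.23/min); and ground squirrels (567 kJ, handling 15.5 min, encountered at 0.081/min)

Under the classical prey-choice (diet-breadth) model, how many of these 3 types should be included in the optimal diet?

2

E/h in descending order: ant nests 329, roots 78.4, ground squirrels 36.6 kJ/min. The optimal diet is the largest prefix of this list for which every included type satisfies E_i/h_i > R on the types above it.
Rate on top 1: 54.76. roots: 78.4 > 54.76 → include.
Rate on top 2: 73.75. ground squirrels: 36.6 < 73.75 → exclude; stop.
Optimal diet: ant nests, roots — 2 of 3 types.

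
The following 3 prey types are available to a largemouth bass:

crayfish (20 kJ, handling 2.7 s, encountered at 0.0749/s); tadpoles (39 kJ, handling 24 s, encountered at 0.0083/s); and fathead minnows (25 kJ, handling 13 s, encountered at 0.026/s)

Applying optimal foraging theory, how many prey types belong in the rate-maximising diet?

3

E/h in descending order: crayfish 7.41, fathead minnows 1.92, tadpoles 1.62 kJ/s. The optimal diet is the largest prefix of this list for which every included type satisfies E_i/h_i > R on the types above it.
Rate on top 1: 1.246. fathead minnows: 1.92 > 1.246 → include.
Rate on top 2: 1.395. tadpoles: 1.62 > 1.395 → include.
Optimal diet: crayfish, fathead minnows, tadpoles — 3 of 3 types.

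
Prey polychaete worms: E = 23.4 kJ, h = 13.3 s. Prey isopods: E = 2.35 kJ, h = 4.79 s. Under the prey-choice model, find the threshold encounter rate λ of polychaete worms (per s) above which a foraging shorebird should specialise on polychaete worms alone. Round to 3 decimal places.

The zero-one rule: include isopods iff E₂/h₂ > λE₁/(1+λh₁). Equality gives the switch point.
λE₁h₂ = E₂ + λE₂h₁ ⇒ λ = E₂/(E₁h₂ − E₂h₁) = 2.35/(112.1 − 31.26) = 0.02907 per s.

0.029 per s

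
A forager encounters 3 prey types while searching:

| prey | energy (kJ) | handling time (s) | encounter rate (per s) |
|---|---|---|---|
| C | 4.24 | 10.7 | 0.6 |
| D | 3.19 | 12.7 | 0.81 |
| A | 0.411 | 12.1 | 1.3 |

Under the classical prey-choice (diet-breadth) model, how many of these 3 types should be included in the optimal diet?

Profitabilities (E/h, kJ/s): C 0.396, D 0.251, A 0.034. Add prey in this order while the next type's profitability exceeds the intake rate on those already taken.
Rate on top 1: 0.3429. D: 0.251 < 0.3429 → exclude; stop.
Optimal diet: C — 1 of 3 types.

1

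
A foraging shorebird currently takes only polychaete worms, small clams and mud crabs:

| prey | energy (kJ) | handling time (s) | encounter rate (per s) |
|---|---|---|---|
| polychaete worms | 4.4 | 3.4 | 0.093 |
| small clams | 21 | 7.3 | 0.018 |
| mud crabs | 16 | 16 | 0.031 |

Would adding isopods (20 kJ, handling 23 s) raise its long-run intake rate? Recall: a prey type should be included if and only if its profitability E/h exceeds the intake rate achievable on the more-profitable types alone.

Yes

On polychaete worms, small clams and mud crabs alone, R = ΣλE/(1+Σλh) = 1.283/1.944 = 0.6602 kJ/s.
isopods: E/h = 20/23 = 0.8696 kJ/s.
0.8696 > 0.6602, so adding isopods raises the average — include it.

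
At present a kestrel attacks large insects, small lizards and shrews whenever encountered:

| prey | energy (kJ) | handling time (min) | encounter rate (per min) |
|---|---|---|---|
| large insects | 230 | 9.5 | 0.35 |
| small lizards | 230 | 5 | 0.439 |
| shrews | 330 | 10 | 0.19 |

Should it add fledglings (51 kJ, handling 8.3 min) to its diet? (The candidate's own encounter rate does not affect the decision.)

Intake rate on the current diet: R = (0.35×230 + 0.439×230 + 0.19×330) / (1 + 0.35×9.5 + 0.439×5 + 0.19×10) = 244.2/8.42 = 29 kJ/min.
Profitability of fledglings: 51/8.3 = 6.145 kJ/min.
6.145 < 29, so adding fledglings would lower the average — exclude it.

No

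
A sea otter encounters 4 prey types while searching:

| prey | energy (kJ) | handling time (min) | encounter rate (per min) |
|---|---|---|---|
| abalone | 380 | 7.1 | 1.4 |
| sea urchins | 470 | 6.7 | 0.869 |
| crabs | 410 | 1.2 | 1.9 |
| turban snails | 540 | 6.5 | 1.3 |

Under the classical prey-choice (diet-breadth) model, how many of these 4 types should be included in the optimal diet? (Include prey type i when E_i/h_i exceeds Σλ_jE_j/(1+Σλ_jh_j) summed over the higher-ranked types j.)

1

Profitabilities (E/h, kJ/min): crabs 342, turban snails 83.1, sea urchins 70.1, abalone 53.5. Add prey in this order while the next type's profitability exceeds the intake rate on those already taken.
Rate on top 1: 237.5. turban snails: 83.1 < 237.5 → exclude; stop.
Optimal diet: crabs — 1 of 4 types.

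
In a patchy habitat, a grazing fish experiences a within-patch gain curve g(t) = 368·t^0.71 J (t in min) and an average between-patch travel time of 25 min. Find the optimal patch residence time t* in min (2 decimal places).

Optimal t* satisfies g'(t*) = g(t*)/(T + t*).
g'(t) = 0.71·368·t^-0.29. Setting 0.71·368·t^-0.29 = 368·t^0.71/(25+t) gives 0.71(25+t) = t, so 0.29·t = 0.71×25.
t* = 0.71×25/0.29 = 61.21 min.

61.21 min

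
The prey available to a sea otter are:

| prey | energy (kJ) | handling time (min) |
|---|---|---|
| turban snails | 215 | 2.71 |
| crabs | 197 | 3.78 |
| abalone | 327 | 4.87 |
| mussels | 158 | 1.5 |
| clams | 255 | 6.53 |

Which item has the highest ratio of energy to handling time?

Profitability E/h (kJ/min): turban snails = 215/2.71 = 79.3, crabs = 197/3.78 = 52.1, abalone = 327/4.87 = 67.1, mussels = 158/1.5 = 105, clams = 255/6.53 = 39.1.
Ranked: mussels > turban snails > abalone > crabs > clams.

mussels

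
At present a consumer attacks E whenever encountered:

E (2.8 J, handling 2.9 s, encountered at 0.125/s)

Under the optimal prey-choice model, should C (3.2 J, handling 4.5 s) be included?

Yes

Current rate: (0.125×2.8)/(1 + 0.125×2.9) = 0.2569 J/s.
C: E/h = 3.2/4.5 = 0.7111 J/s.
Since 0.7111 > R, including C increases the long-run rate.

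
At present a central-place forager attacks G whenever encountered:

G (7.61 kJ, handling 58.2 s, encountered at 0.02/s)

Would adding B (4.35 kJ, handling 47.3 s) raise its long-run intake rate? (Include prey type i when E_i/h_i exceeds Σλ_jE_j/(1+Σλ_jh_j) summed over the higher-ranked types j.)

Intake rate on the current diet: R = (0.02×7.61) / (1 + 0.02×58.2) = 0.1522/2.164 = 0.07033 kJ/s.
Profitability of B: 4.35/47.3 = 0.09197 kJ/s.
0.09197 > 0.07033, so adding B raises the average — include it.

Yes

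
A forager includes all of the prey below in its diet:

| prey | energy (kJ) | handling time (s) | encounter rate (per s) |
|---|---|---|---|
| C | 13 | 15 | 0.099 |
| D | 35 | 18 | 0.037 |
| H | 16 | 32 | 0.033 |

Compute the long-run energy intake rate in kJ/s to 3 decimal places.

0.739 kJ/s

Energy encountered per unit search time: 0.099×13 + 0.037×35 + 0.033×16 = 3.11 kJ/s.
Handling time per unit search time: 0.099×15 + 0.037×18 + 0.033×32 = 3.207.
Rate = 3.11/(1 + 3.207) = 0.7392 kJ/s.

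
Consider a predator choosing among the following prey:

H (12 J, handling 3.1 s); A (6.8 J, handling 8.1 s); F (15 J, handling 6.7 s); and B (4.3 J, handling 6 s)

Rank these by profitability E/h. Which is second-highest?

F

In descending order of E/h:
H: 12/3.1 = 3.87 J/s
F: 15/6.7 = 2.24 J/s
A: 6.8/8.1 = 0.84 J/s
B: 4.3/6 = 0.717 J/s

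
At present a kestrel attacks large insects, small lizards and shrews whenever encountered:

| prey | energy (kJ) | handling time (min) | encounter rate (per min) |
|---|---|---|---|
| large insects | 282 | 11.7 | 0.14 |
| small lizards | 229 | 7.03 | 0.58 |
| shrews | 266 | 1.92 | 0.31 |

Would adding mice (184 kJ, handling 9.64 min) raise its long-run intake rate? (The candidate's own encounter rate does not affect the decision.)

No

Intake rate on the current diet: R = (0.14×282 + 0.58×229 + 0.31×266) / (1 + 0.14×11.7 + 0.58×7.03 + 0.31×1.92) = 254.8/7.311 = 34.85 kJ/min.
Profitability of mice: 184/9.64 = 19.09 kJ/min.
Since 19.09 < R, time spent handling mice is better spent searching.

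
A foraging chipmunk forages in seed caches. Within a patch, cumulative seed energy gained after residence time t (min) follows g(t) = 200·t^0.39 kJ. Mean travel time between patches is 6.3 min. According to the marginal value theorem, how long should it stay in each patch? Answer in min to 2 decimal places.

4.03 min

Optimal t* satisfies g'(t*) = g(t*)/(T + t*).
g'(t) = 0.39·200·t^-0.61. Setting 0.39·200·t^-0.61 = 200·t^0.39/(6.3+t) gives 0.39(6.3+t) = t, so 0.61·t = 0.39×6.3.
t* = 0.39×6.3/0.61 = 4.028 min.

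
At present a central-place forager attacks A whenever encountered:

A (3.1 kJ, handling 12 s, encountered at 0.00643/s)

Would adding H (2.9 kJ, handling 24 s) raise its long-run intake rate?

Yes

On A alone, R = ΣλE/(1+Σλh) = 0.01993/1.077 = 0.01851 kJ/s.
H: E/h = 2.9/24 = 0.1208 kJ/s.
Since 0.1208 > R, including H increases the long-run rate.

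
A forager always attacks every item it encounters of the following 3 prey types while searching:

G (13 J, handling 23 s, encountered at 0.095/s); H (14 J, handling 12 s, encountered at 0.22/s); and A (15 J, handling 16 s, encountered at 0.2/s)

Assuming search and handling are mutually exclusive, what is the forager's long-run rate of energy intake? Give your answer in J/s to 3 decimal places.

R = Σλ_iE_i / (1 + Σλ_ih_i)
Numerator: 0.095×13 + 0.22×14 + 0.2×15 = 7.315
Denominator: 1 + 0.095×23 + 0.22×12 + 0.2×16 = 9.025
R = 7.315/9.025 = 0.8105 J/s

0.811 J/s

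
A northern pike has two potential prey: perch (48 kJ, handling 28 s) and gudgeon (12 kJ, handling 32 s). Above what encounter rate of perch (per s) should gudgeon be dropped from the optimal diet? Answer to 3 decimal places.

0.010 per s

The zero-one rule: include gudgeon iff E₂/h₂ > λE₁/(1+λh₁). Equality gives the switch point.
λE₁h₂ = E₂ + λE₂h₁ ⇒ λ = E₂/(E₁h₂ − E₂h₁) = 12/(1536 − 336) = 0.01 per s.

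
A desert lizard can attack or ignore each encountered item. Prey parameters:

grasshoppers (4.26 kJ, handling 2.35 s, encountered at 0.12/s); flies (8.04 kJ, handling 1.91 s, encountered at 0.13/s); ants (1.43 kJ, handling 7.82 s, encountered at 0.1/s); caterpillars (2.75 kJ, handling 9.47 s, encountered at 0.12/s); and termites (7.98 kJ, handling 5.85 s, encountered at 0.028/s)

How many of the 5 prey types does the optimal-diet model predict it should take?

Profitabilities (E/h, kJ/s): flies 4.21, grasshoppers 1.81, termites 1.36, caterpillars 0.29, ants 0.183. Add prey in this order while the next type's profitability exceeds the intake rate on those already taken.
Rate on top 1: 0.8373. grasshoppers: 1.81 > 0.8373 → include.
Rate on top 2: 1.017. termites: 1.36 > 1.017 → include.
Rate on top 3: 1.051. caterpillars: 0.29 < 1.051 → exclude; stop.
Optimal diet: flies, grasshoppers, termites — 3 of 5 types.

3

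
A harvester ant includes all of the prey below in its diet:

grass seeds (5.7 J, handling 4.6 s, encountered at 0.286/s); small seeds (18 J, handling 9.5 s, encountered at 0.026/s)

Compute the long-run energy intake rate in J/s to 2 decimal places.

0.82 J/s

R = (0.286×5.7 + 0.026×18) / (1 + 0.286×4.6 + 0.026×9.5) = 2.098/2.563 = 0.8188 J/s.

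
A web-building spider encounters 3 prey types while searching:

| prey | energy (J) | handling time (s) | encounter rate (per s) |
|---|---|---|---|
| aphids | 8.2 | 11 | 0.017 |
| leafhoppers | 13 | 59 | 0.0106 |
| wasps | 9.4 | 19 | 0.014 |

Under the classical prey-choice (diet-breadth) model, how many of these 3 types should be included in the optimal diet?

Rank by E/h (J/s): aphids 0.745, wasps 0.495, leafhoppers 0.22. Include each in turn until the next type's E/h falls below the running intake rate.
Rate on top 1: 0.1174. wasps: 0.495 > 0.1174 → include.
Rate on top 2: 0.1865. leafhoppers: 0.22 > 0.1865 → include.
Optimal diet: aphids, wasps, leafhoppers — 3 of 3 types.

3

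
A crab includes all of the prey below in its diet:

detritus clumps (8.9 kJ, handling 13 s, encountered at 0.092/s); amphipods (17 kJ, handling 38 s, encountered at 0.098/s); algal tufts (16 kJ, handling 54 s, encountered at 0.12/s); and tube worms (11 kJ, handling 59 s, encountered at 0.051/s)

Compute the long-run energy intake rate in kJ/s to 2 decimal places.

Energy encountered per unit search time: 0.092×8.9 + 0.098×17 + 0.12×16 + 0.051×11 = 4.966 kJ/s.
Handling time per unit search time: 0.092×13 + 0.098×38 + 0.12×54 + 0.051×59 = 14.41.
Rate = 4.966/(1 + 14.41) = 0.3223 kJ/s.

0.32 kJ/s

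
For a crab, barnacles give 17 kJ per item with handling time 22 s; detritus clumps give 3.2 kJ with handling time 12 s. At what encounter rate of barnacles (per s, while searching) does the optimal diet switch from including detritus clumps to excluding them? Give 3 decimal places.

At the threshold, the rate on barnacles alone equals the profitability of detritus clumps: λ·17/(1 + λ·22) = 3.2/12 = 0.2667.
Rearranging, λ(17 − 0.2667×22) = 0.2667, so λ = 0.2667/11.13 = 0.02395 per s.

0.024 per s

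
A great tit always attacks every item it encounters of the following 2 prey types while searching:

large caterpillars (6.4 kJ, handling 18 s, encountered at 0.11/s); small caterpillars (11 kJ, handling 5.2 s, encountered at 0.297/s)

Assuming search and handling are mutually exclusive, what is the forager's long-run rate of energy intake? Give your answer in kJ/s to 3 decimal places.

R = (0.11×6.4 + 0.297×11) / (1 + 0.11×18 + 0.297×5.2) = 3.971/4.524 = 0.8777 kJ/s.

0.878 kJ/s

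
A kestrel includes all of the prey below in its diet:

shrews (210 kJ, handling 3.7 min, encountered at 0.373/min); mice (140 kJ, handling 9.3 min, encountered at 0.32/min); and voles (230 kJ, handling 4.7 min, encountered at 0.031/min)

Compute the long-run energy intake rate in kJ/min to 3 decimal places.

Energy encountered per unit search time: 0.373×210 + 0.32×140 + 0.031×230 = 130.3 kJ/min.
Handling time per unit search time: 0.373×3.7 + 0.32×9.3 + 0.031×4.7 = 4.502.
Rate = 130.3/(1 + 4.502) = 23.68 kJ/min.

23.676 kJ/min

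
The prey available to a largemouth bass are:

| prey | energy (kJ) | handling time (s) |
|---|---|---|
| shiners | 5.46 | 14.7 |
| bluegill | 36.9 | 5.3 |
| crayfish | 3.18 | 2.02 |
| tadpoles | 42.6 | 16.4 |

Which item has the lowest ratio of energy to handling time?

Profitability E/h (kJ/s): shiners = 5.46/14.7 = 0.371, bluegill = 36.9/5.3 = 6.96, crayfish = 3.18/2.02 = 1.57, tadpoles = 42.6/16.4 = 2.6.
Ranked: bluegill > tadpoles > crayfish > shiners.

shiners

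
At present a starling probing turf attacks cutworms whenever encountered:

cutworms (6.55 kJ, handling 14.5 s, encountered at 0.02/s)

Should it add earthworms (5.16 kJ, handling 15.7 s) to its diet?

On cutworms alone, R = ΣλE/(1+Σλh) = 0.131/1.29 = 0.1016 kJ/s.
Profitability of earthworms: 5.16/15.7 = 0.3287 kJ/s.
Since 0.3287 > R, including earthworms increases the long-run rate.

Yes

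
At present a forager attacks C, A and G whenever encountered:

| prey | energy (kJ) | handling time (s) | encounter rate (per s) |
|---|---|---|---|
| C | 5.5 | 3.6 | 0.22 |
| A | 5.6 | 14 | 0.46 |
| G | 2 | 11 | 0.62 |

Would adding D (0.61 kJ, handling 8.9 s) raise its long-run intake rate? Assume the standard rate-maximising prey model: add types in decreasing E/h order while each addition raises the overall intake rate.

No

On C, A and G alone, R = ΣλE/(1+Σλh) = 5.026/15.05 = 0.3339 kJ/s.
D: E/h = 0.61/8.9 = 0.06854 kJ/s.
0.06854 < 0.3339, so adding D would lower the average — exclude it.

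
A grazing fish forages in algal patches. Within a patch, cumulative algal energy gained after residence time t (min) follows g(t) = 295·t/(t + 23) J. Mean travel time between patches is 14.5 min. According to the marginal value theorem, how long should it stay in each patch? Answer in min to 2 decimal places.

By the marginal value theorem, leave when the instantaneous gain rate g'(t) equals the habitat-wide average g(t)/(T + t).
g'(t) = 295·23/(t + 23)². Setting 295·23/(t+23)² = 295t/[(t+23)(14.5+t)] gives 23(14.5+t) = t(t+23), so t² = 23×14.5 = 333.5.
t* = √333.5 = 18.26 min.

18.26 min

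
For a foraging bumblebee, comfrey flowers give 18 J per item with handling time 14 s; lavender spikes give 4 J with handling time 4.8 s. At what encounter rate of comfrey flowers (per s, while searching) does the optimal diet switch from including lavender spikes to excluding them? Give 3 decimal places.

0.132 per s

The zero-one rule: include lavender spikes iff E₂/h₂ > λE₁/(1+λh₁). Equality gives the switch point.
λE₁h₂ = E₂ + λE₂h₁ ⇒ λ = E₂/(E₁h₂ − E₂h₁) = 4/(86.4 − 56) = 0.1316 per s.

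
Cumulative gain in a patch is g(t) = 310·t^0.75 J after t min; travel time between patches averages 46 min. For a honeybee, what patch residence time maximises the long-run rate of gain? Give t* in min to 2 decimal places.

Maximise g(t)/(T+t): set derivative to zero → g'(t)(T+t) = g(t).
g'(t) = 0.75·310·t^-0.25. Setting 0.75·310·t^-0.25 = 310·t^0.75/(46+t) gives 0.75(46+t) = t, so 0.25·t = 0.75×46.
t* = 0.75×46/0.25 = 138 min.

138.00 min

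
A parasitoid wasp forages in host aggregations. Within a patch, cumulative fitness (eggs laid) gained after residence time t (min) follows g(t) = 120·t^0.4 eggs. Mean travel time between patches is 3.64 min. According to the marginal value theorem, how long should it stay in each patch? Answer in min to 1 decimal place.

2.4 min

By the marginal value theorem, leave when the instantaneous gain rate g'(t) equals the habitat-wide average g(t)/(T + t).
g'(t) = 0.4·120·t^-0.6. Setting 0.4·120·t^-0.6 = 120·t^0.4/(3.64+t) gives 0.4(3.64+t) = t, so 0.60·t = 0.4×3.64.
t* = 0.4×3.64/0.60 = 2.427 min.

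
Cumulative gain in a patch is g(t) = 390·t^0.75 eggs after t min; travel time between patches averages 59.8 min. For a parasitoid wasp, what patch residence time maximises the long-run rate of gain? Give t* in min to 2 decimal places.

179.40 min

Maximise g(t)/(T+t): set derivative to zero → g'(t)(T+t) = g(t).
g'(t) = 0.75·390·t^-0.25. Setting 0.75·390·t^-0.25 = 390·t^0.75/(59.8+t) gives 0.75(59.8+t) = t, so 0.25·t = 0.75×59.8.
t* = 0.75×59.8/0.25 = 179.4 min.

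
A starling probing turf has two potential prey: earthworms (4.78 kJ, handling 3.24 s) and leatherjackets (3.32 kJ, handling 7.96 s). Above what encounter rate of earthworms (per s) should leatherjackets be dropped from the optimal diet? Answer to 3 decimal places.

0.122 per s

Drop leatherjackets once their profitability E₂/h₂ falls below the rate achievable on earthworms alone: E₂/h₂ = λE₁/(1 + λh₁).
Solve for λ: λE₁h₂ = E₂(1 + λh₁) → λ(E₁h₂ − E₂h₁) = E₂ → λ = E₂/(E₁h₂ − E₂h₁).
λ = 3.32/(4.78×7.96 − 3.32×3.24) = 3.32/27.29 = 0.1216 per s.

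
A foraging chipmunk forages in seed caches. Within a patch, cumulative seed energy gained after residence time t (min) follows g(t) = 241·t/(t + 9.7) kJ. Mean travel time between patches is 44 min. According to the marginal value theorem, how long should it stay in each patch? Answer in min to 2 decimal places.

Optimal t* satisfies g'(t*) = g(t*)/(T + t*).
g'(t) = 241·9.7/(t + 9.7)². Setting 241·9.7/(t+9.7)² = 241t/[(t+9.7)(44+t)] gives 9.7(44+t) = t(t+9.7), so t² = 9.7×44 = 426.8.
t* = √426.8 = 20.66 min.

20.66 min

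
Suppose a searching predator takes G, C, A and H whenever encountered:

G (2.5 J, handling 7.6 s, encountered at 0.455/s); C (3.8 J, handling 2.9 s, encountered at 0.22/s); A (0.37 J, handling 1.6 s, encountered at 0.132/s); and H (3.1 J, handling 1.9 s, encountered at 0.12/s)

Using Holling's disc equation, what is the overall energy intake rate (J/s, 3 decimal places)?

0.433 J/s

R = Σλ_iE_i / (1 + Σλ_ih_i)
Numerator: 0.455×2.5 + 0.22×3.8 + 0.132×0.37 + 0.12×3.1 = 2.394
Denominator: 1 + 0.455×7.6 + 0.22×2.9 + 0.132×1.6 + 0.12×1.9 = 5.535
R = 2.394/5.535 = 0.4326 J/s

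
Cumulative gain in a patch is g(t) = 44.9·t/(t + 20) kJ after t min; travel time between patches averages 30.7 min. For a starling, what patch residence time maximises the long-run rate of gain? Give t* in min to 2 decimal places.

Optimal t* satisfies g'(t*) = g(t*)/(T + t*).
g'(t) = 44.9·20/(t + 20)². Setting 44.9·20/(t+20)² = 44.9t/[(t+20)(30.7+t)] gives 20(30.7+t) = t(t+20), so t² = 20×30.7 = 614.
t* = √614 = 24.78 min.

24.78 min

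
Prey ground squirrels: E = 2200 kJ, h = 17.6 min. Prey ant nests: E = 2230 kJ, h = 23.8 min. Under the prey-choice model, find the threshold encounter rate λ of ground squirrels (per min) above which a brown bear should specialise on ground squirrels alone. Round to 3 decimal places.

At the threshold, the rate on ground squirrels alone equals the profitability of ant nests: λ·2200/(1 + λ·17.6) = 2230/23.8 = 93.7.
Rearranging, λ(2200 − 93.7×17.6) = 93.7, so λ = 93.7/550.9 = 0.1701 per min.

0.170 per min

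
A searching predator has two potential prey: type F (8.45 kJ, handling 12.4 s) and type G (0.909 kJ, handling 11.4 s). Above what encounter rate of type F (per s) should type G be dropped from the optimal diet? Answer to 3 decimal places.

The zero-one rule: include type G iff E₂/h₂ > λE₁/(1+λh₁). Equality gives the switch point.
λE₁h₂ = E₂ + λE₂h₁ ⇒ λ = E₂/(E₁h₂ − E₂h₁) = 0.909/(96.33 − 11.27) = 0.01069 per s.

0.011 per s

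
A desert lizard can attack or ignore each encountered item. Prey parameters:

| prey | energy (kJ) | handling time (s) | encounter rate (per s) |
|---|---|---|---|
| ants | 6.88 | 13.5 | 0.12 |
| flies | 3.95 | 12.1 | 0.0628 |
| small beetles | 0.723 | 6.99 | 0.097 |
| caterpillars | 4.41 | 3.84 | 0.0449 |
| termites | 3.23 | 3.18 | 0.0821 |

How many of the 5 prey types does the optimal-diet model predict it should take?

3

Profitabilities (E/h, kJ/s): caterpillars 1.15, termites 1.02, ants 0.51, flies 0.326, small beetles 0.103. Add prey in this order while the next type's profitability exceeds the intake rate on those already taken.
Rate on top 1: 0.1689. termites: 1.02 > 0.1689 → include.
Rate on top 2: 0.3231. ants: 0.51 > 0.3231 → include.
Rate on top 3: 0.4221. flies: 0.326 < 0.4221 → exclude; stop.
Optimal diet: caterpillars, termites, ants — 3 of 5 types.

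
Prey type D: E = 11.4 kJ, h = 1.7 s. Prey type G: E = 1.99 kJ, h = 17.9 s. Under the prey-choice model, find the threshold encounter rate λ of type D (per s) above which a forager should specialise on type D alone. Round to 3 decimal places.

0.010 per s

At the threshold, the rate on type D alone equals the profitability of type G: λ·11.4/(1 + λ·1.7) = 1.99/17.9 = 0.1112.
Rearranging, λ(11.4 − 0.1112×1.7) = 0.1112, so λ = 0.1112/11.21 = 0.009916 per s.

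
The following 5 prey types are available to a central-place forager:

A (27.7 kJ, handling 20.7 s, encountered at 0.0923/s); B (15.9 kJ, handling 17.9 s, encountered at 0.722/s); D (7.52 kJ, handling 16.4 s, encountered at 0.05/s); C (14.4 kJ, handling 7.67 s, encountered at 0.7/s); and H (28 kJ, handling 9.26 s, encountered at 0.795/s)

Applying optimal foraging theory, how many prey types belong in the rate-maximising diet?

1

Rank by E/h (kJ/s): H 3.02, C 1.88, A 1.34, B 0.888, D 0.459. Include each in turn until the next type's E/h falls below the running intake rate.
Rate on top 1: 2.662. C: 1.88 < 2.662 → exclude; stop.
Optimal diet: H — 1 of 5 types.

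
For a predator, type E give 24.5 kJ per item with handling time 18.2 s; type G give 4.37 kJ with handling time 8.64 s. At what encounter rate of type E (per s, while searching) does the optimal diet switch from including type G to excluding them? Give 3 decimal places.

Drop type G once their profitability E₂/h₂ falls below the rate achievable on type E alone: E₂/h₂ = λE₁/(1 + λh₁).
Solve for λ: λE₁h₂ = E₂(1 + λh₁) → λ(E₁h₂ − E₂h₁) = E₂ → λ = E₂/(E₁h₂ − E₂h₁).
λ = 4.37/(24.5×8.64 − 4.37×18.2) = 4.37/132.1 = 0.03307 per s.

0.033 per s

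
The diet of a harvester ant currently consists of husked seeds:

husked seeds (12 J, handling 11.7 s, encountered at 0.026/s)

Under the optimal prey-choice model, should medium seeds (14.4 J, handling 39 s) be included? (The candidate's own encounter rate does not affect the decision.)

Current rate: (0.026×12)/(1 + 0.026×11.7) = 0.2392 J/s.
Profitability of medium seeds: 14.4/39 = 0.3692 J/s.
0.3692 > 0.2392, so adding medium seeds raises the average — include it.

Yes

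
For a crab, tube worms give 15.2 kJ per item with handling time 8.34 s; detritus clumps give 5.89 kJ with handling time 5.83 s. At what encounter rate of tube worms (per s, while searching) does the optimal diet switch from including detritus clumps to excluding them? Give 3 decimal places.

0.149 per s

Drop detritus clumps once their profitability E₂/h₂ falls below the rate achievable on tube worms alone: E₂/h₂ = λE₁/(1 + λh₁).
Solve for λ: λE₁h₂ = E₂(1 + λh₁) → λ(E₁h₂ − E₂h₁) = E₂ → λ = E₂/(E₁h₂ − E₂h₁).
λ = 5.89/(15.2×5.83 − 5.89×8.34) = 5.89/39.49 = 0.1491 per s.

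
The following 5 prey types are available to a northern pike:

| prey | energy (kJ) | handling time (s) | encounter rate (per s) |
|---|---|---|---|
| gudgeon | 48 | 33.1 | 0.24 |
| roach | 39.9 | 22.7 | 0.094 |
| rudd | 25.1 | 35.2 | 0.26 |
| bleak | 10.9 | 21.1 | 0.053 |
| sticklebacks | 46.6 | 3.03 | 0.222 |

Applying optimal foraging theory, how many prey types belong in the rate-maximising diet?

E/h in descending order: sticklebacks 15.4, roach 1.76, gudgeon 1.45, rudd 0.713, bleak 0.517 kJ/s. The optimal diet is the largest prefix of this list for which every included type satisfies E_i/h_i > R on the types above it.
Rate on top 1: 6.185. roach: 1.76 < 6.185 → exclude; stop.
Optimal diet: sticklebacks — 1 of 5 types.

1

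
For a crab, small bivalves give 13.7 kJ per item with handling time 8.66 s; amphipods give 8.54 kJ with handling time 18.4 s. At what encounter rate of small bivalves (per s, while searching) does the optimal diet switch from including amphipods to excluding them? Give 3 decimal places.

0.048 per s

The zero-one rule: include amphipods iff E₂/h₂ > λE₁/(1+λh₁). Equality gives the switch point.
λE₁h₂ = E₂ + λE₂h₁ ⇒ λ = E₂/(E₁h₂ − E₂h₁) = 8.54/(252.1 − 73.96) = 0.04794 per s.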